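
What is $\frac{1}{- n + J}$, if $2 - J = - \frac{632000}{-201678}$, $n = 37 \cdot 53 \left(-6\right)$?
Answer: $\frac{100839}{1186357352} \approx 8.4999 \cdot 10^{-5}$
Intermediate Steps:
$n = -11766$ ($n = 1961 \left(-6\right) = -11766$)
$J = - \frac{114322}{100839}$ ($J = 2 - - \frac{632000}{-201678} = 2 - \left(-632000\right) \left(- \frac{1}{201678}\right) = 2 - \frac{316000}{100839} = - \frac{114322}{100839} \approx -1.1337$)
$\frac{1}{- n + J} = \frac{1}{\left(-1\right) \left(-11766\right) - \frac{114322}{100839}} = \frac{1}{11766 - \frac{114322}{100839}} = \frac{1}{\frac{1186357352}{100839}} = \frac{100839}{1186357352}$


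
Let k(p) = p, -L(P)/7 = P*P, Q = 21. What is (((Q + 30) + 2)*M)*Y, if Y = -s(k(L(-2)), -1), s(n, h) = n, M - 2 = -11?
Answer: -13356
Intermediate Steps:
M = -9 (M = 2 - 11 = -9)
L(P) = -7*P² (L(P) = -7*P*P = -7*P²)
Y = 28 (Y = -(-7)*(-2)² = -(-7)*4 = -1*(-28) = 28)
(((Q + 30) + 2)*M)*Y = (((21 + 30) + 2)*(-9))*28 = ((51 + 2)*(-9))*28 = (53*(-9))*28 = -477*28 = -13356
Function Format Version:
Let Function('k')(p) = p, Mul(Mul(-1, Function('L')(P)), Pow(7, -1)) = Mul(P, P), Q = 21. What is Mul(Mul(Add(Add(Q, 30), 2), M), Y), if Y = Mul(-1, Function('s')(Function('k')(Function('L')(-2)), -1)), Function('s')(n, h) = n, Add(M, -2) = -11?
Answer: -13356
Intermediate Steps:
M = -9 (M = Add(2, -11) = -9)
Function('L')(P) = Mul(-7, Pow(P, 2)) (Function('L')(P) = Mul(-7, Mul(P, P)) = Mul(-7, Pow(P, 2)))
Y = 28 (Y = Mul(-1, Mul(-7, Pow(-2, 2))) = Mul(-1, Mul(-7, 4)) = Mul(-1, -28) = 28)
Mul(Mul(Add(Add(Q, 30), 2), M), Y) = Mul(Mul(Add(Add(21, 30), 2), -9), 28) = Mul(Mul(Add(51, 2), -9), 28) = Mul(Mul(53, -9), 28) = Mul(-477, 28) = -13356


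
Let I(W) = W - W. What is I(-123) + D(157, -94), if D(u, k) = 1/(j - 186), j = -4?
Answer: -1/190 ≈ -0.0052632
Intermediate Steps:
D(u, k) = -1/190 (D(u, k) = 1/(-4 - 186) = 1/(-190) = -1/190)
I(W) = 0
I(-123) + D(157, -94) = 0 - 1/190 = -1/190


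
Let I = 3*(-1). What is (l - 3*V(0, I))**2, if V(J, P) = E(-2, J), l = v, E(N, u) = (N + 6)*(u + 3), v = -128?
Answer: 26896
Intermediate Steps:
I = -3
E(N, u) = (3 + u)*(6 + N) (E(N, u) = (6 + N)*(3 + u) = (3 + u)*(6 + N))
l = -128
V(J, P) = 12 + 4*J (V(J, P) = 18 + 3*(-2) + 6*J - 2*J = 18 - 6 + 6*J - 2*J = 12 + 4*J)
(l - 3*V(0, I))**2 = (-128 - 3*(12 + 4*0))**2 = (-128 - 3*(12 + 0))**2 = (-128 - 3*12)**2 = (-128 - 36)**2 = (-164)**2 = 26896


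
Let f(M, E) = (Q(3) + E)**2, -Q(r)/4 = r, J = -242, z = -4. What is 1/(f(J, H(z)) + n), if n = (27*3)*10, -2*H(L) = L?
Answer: 1/910 ≈ 0.0010989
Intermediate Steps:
Q(r) = -4*r
H(L) = -L/2
f(M, E) = (-12 + E)**2 (f(M, E) = (-4*3 + E)**2 = (-12 + E)**2)
n = 810 (n = 81*10 = 810)
1/(f(J, H(z)) + n) = 1/((-12 - 1/2*(-4))**2 + 810) = 1/((-12 + 2)**2 + 810) = 1/((-10)**2 + 810) = 1/(100 + 810) = 1/910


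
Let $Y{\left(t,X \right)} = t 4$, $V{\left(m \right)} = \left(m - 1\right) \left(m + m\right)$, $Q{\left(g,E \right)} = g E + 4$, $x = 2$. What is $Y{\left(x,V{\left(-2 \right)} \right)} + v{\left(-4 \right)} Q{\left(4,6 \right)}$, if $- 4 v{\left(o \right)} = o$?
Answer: $36$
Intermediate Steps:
$v{\left(o \right)} = - \frac{o}{4}$
$Q{\left(g,E \right)} = 4 + E g$ ($Q{\left(g,E \right)} = E g + 4 = 4 + E g$)
$V{\left(m \right)} = 2 m \left(-1 + m\right)$ ($V{\left(m \right)} = \left(-1 + m\right) 2 m = 2 m \left(-1 + m\right)$)
$Y{\left(t,X \right)} = 4 t$
$Y{\left(x,V{\left(-2 \right)} \right)} + v{\left(-4 \right)} Q{\left(4,6 \right)} = 4 \cdot 2 + \left(- \frac{1}{4}\right) \left(-4\right) \left(4 + 6 \cdot 4\right) = 8 + 1 \left(4 + 24\right) = 8 + 1 \cdot 28 = 8 + 28 = 36$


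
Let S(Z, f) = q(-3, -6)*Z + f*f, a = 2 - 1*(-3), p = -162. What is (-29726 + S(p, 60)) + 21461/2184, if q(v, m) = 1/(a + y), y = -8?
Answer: -56919787/2184 ≈ -26062.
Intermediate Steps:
a = 5 (a = 2 + 3 = 5)
q(v, m) = -⅓ (q(v, m) = 1/(5 - 8) = 1/(-3) = -⅓)
S(Z, f) = f² - Z/3 (S(Z, f) = -Z/3 + f*f = -Z/3 + f² = f² - Z/3)
(-29726 + S(p, 60)) + 21461/2184 = (-29726 + (60² - ⅓*(-162))) + 21461/2184 = (-29726 + (3600 + 54)) + 21461*(1/2184) = (-29726 + 3654) + 21461/2184 = -26072 + 21461/2184 = -56919787/2184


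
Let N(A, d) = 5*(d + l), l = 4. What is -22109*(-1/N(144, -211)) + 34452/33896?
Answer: -178437211/8770590 ≈ -20.345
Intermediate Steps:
N(A, d) = 20 + 5*d (N(A, d) = 5*(d + 4) = 5*(4 + d) = 20 + 5*d)
-22109*(-1/N(144, -211)) + 34452/33896 = -22109*(-1/(20 + 5*(-211))) + 34452/33896 = -22109*(-1/(20 - 1055)) + 34452*(1/33896) = -22109/((-1*(-1035))) + 8613/8474 = -22109/1035 + 8613/8474 = -178437211/8770590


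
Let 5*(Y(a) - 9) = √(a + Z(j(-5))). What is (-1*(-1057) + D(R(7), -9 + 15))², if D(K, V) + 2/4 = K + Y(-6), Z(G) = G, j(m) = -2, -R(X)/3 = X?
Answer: 109097993/100 + 4178*I*√2/5 ≈ 1.091e+6 + 1181.7*I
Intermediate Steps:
R(X) = -3*X
Y(a) = 9 + √(-2 + a)/5 (Y(a) = 9 + √(a - 2)/5 = 9 + √(-2 + a)/5)
D(K, V) = 17/2 + K + 2*I*√2/5 (D(K, V) = -½ + (K + (9 + √(-2 - 6)/5)) = -½ + (K + (9 + √(-8)/5)) = -½ + (K + (9 + (2*I*√2)/5)) = -½ + (K + (9 + 2*I*√2/5)) = -½ + (9 + K + 2*I*√2/5) = 17/2 + K + 2*I*√2/5)
(-1*(-1057) + D(R(7), -9 + 15))² = (-1*(-1057) + (17/2 - 3*7 + 2*I*√2/5))² = (1057 + (17/2 - 21 + 2*I*√2/5))² = (1057 + (-25/2 + 2*I*√2/5))² = (2089/2 + 2*I*√2/5)²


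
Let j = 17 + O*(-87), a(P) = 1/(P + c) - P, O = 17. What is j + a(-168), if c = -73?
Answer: -311855/241 ≈ -1294.0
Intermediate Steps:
a(P) = 1/(-73 + P) - P (a(P) = 1/(P - 73) - P = 1/(-73 + P) - P)
j = -1462 (j = 17 + 17*(-87) = 17 - 1479 = -1462)
j + a(-168) = -1462 + (1 - 1*(-168)² + 73*(-168))/(-73 - 168) = -1462 + (1 - 1*28224 - 12264)/(-241) = -1462 - (1 - 28224 - 12264)/241 = -1462 - 1/241*(-40487) = -1462 + 40487/241 = -311855/241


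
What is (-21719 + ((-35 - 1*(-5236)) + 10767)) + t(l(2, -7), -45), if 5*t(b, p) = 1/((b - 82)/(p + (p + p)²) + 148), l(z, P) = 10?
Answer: -761731273/132452 ≈ -5751.0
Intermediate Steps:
t(b, p) = 1/(5*(148 + (-82 + b)/(p + 4*p²))) (t(b, p) = 1/(5*((b - 82)/(p + (p + p)²) + 148)) = 1/(5*((-82 + b)/(p + (2*p)²) + 148)) = 1/(5*((-82 + b)/(p + 4*p²) + 148)) = 1/(5*(148 + (-82 + b)/(p + 4*p²))))
(-21719 + ((-35 - 1*(-5236)) + 10767)) + t(l(2, -7), -45) = (-21719 + ((-35 - 1*(-5236)) + 10767)) + (⅕)*(-45)*(1 + 4*(-45))/(-82 + 10 + 148*(-45) + 592*(-45)²) = (-21719 + ((-35 + 5236) + 10767)) + (⅕)*(-45)*(1 - 180)/(-82 + 10 - 6660 + 592*2025) = (-21719 + (5201 + 10767)) + (⅕)*(-45)*(-179)/(-82 + 10 - 6660 + 1198800) = (-21719 + 15968) + (⅕)*(-45)*(-179)/1192068 = -5751 + (⅕)*(-45)*(1/1192068)*(-179) = -5751 + 179/132452 = -761731273/132452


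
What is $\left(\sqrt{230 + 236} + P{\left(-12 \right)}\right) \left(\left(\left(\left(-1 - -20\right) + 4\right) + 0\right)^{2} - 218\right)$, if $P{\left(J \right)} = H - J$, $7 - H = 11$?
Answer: $2488 + 311 \sqrt{466} \approx 9201.6$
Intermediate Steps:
$H = -4$ ($H = 7 - 11 = -4$)
$P{\left(J \right)} = -4 - J$
$\left(\sqrt{230 + 236} + P{\left(-12 \right)}\right) \left(\left(\left(\left(-1 - -20\right) + 4\right) + 0\right)^{2} - 218\right) = \left(\sqrt{230 + 236} - -8\right) \left(\left(\left(\left(-1 - -20\right) + 4\right) + 0\right)^{2} - 218\right) = \left(\sqrt{466} + \left(-4 + 12\right)\right) \left(\left(\left(\left(-1 + 20\right) + 4\right) + 0\right)^{2} - 218\right) = \left(\sqrt{466} + 8\right) \left(\left(\left(19 + 4\right) + 0\right)^{2} - 218\right) = \left(8 + \sqrt{466}\right) \left(\left(23 + 0\right)^{2} - 218\right) = \left(8 + \sqrt{466}\right) \left(23^{2} - 218\right) = \left(8 + \sqrt{466}\right) \left(529 - 218\right) = \left(8 + \sqrt{466}\right) 311 = 2488 + 311 \sqrt{466}$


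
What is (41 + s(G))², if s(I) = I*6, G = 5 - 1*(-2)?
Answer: 6889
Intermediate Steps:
G = 7 (G = 5 + 2 = 7)
s(I) = 6*I
(41 + s(G))² = (41 + 6*7)² = (41 + 42)² = 83² = 6889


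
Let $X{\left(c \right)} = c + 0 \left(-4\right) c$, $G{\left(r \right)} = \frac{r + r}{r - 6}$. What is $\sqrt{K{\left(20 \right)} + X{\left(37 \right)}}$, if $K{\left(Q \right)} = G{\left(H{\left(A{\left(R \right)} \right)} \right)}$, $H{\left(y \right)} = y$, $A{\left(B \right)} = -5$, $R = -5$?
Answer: $\frac{\sqrt{4587}}{11} \approx 6.157$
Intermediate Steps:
$G{\left(r \right)} = \frac{2 r}{-6 + r}$
$K{\left(Q \right)} = \frac{10}{11}$ ($K{\left(Q \right)} = 2 \left(-5\right) \frac{1}{-6 - 5} = 2 \left(-5\right) \frac{1}{-11} = 2 \left(-5\right) \left(- \frac{1}{11}\right) = \frac{10}{11}$)
$X{\left(c \right)} = c$ ($X{\left(c \right)} = c + 0 c = c + 0 = c$)
$\sqrt{K{\left(20 \right)} + X{\left(37 \right)}} = \sqrt{\frac{10}{11} + 37} = \sqrt{\frac{417}{11}} = \frac{\sqrt{4587}}{11}$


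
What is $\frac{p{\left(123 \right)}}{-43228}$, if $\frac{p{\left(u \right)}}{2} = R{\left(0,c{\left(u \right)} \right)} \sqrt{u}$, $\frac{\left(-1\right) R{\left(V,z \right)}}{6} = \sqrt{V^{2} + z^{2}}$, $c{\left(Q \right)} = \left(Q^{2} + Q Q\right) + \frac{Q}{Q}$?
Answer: $\frac{90777 \sqrt{123}}{10807} \approx 93.159$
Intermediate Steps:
$c{\left(Q \right)} = 1 + 2 Q^{2}$ ($c{\left(Q \right)} = \left(Q^{2} + Q^{2}\right) + 1 = 2 Q^{2} + 1 = 1 + 2 Q^{2}$)
$R{\left(V,z \right)} = - 6 \sqrt{V^{2} + z^{2}}$
$p{\left(u \right)} = - 12 \sqrt{u} \sqrt{\left(1 + 2 u^{2}\right)^{2}}$ ($p{\left(u \right)} = 2 - 6 \sqrt{0^{2} + \left(1 + 2 u^{2}\right)^{2}} \sqrt{u} = 2 - 6 \sqrt{0 + \left(1 + 2 u^{2}\right)^{2}} \sqrt{u} = 2 - 6 \sqrt{\left(1 + 2 u^{2}\right)^{2}} \sqrt{u} = 2 \left(- 6 \sqrt{u} \sqrt{\left(1 + 2 u^{2}\right)^{2}}\right) = - 12 \sqrt{u} \sqrt{\left(1 + 2 u^{2}\right)^{2}}$)
$\frac{p{\left(123 \right)}}{-43228} = \frac{\left(-12\right) \sqrt{123} \sqrt{\left(1 + 2 \cdot 123^{2}\right)^{2}}}{-43228} = - 12 \sqrt{123} \sqrt{\left(1 + 2 \cdot 15129\right)^{2}} \left(- \frac{1}{43228}\right) = - 12 \sqrt{123} \sqrt{\left(1 + 30258\right)^{2}} \left(- \frac{1}{43228}\right) = - 12 \sqrt{123} \sqrt{30259^{2}} \left(- \frac{1}{43228}\right) = - 12 \sqrt{123} \sqrt{915607081} \left(- \frac{1}{43228}\right) = \left(-12\right) \sqrt{123} \cdot 30259 \left(- \frac{1}{43228}\right) = - 363108 \sqrt{123} \left(- \frac{1}{43228}\right) = \frac{90777 \sqrt{123}}{10807}$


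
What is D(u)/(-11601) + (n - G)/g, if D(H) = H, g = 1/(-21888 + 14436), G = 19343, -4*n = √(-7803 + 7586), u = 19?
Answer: 1672214961617/11601 + 1863*I*√217 ≈ 1.4414e+8 + 27444.0*I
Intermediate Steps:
n = -I*√217/4 (n = -√(-7803 + 7586)/4 = -I*√217/4 ≈ -3.6827*I)
g = -1/7452 (g = 1/(-7452) = -1/7452 ≈ -0.00013419)
D(u)/(-11601) + (n - G)/g = 19/(-11601) + (-I*√217/4 - 1*19343)/(-1/7452) = 19*(-1/11601) + (-I*√217/4 - 19343)*(-7452) = -19/11601 + (-19343 - I*√217/4)*(-7452) = -19/11601 + (144144036 + 1863*I*√217) = 1672214961617/11601 + 1863*I*√217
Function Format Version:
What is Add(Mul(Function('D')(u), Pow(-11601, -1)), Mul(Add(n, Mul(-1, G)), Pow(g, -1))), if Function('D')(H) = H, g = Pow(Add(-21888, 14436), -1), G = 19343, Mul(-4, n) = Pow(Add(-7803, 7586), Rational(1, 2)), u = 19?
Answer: Add(Rational(1672214961617, 11601), Mul(1863, I, Pow(217, Rational(1, 2)))) ≈ Add(1.4414e+8, Mul(27444., I))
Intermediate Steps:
n = Mul(Rational(-1, 4), I, Pow(217, Rational(1, 2))) (n = Mul(Rational(-1, 4), Pow(Add(-7803, 7586), Rational(1, 2))) = Mul(Rational(-1, 4), Pow(-217, Rational(1, 2))) = Mul(Rational(-1, 4), Mul(I, Pow(217, Rational(1, 2)))) = Mul(Rational(-1, 4), I, Pow(217, Rational(1, 2))) ≈ Mul(-3.6827, I))
g = Rational(-1, 7452) (g = Pow(-7452, -1) = Rational(-1, 7452) ≈ -0.00013419)
Add(Mul(Function('D')(u), Pow(-11601, -1)), Mul(Add(n, Mul(-1, G)), Pow(g, -1))) = Add(Mul(19, Pow(-11601, -1)), Mul(Add(Mul(Rational(-1, 4), I, Pow(217, Rational(1, 2))), Mul(-1, 19343)), Pow(Rational(-1, 7452), -1))) = Add(Mul(19, Rational(-1, 11601)), Mul(Add(Mul(Rational(-1, 4), I, Pow(217, Rational(1, 2))), -19343), -7452)) = Add(Rational(-19, 11601), Mul(Add(-19343, Mul(Rational(-1, 4), I, Pow(217, Rational(1, 2)))), -7452)) = Add(Rational(-19, 11601), Add(144144036, Mul(1863, I, Pow(217, Rational(1, 2))))) = Add(Rational(1672214961617, 11601), Mul(1863, I, Pow(217, Rational(1, 2))))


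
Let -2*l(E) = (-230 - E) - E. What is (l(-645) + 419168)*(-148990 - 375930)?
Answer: -219751458960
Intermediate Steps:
l(E) = 115 + E (l(E) = -((-230 - E) - E)/2 = -(-230 - 2*E)/2 = 115 + E)
(l(-645) + 419168)*(-148990 - 375930) = ((115 - 645) + 419168)*(-148990 - 375930) = (-530 + 419168)*(-524920) = 418638*(-524920) = -219751458960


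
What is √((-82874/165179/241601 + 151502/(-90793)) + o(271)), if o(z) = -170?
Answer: I*√45994592688298547033413114097190/517616231356021 ≈ 13.102*I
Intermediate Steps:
√((-82874/165179/241601 + 151502/(-90793)) + o(271)) = √((-82874/165179/241601 + 151502/(-90793)) - 170) = √((-82874*1/165179*(1/241601) + 151502*(-1/90793)) - 170) = √((-82874/165179*1/241601 - 151502/90793) - 170) = √((-82874/39907411579 - 151502/90793) - 170) = √(-6046060193420740/3623313619492147 - 170) = √(-622009375507085730/3623313619492147) = I*√45994592688298547033413114097190/517616231356021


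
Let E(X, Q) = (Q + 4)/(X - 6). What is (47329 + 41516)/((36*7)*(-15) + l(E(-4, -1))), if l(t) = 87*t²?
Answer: -2961500/125739 ≈ -23.553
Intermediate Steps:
E(X, Q) = (4 + Q)/(-6 + X)
(47329 + 41516)/((36*7)*(-15) + l(E(-4, -1))) = (47329 + 41516)/((36*7)*(-15) + 87*((4 - 1)/(-6 - 4))²) = 88845/(252*(-15) + 87*(3/(-10))²) = 88845/(-3780 + 87*(-⅒*3)²) = 88845/(-3780 + 87*(-3/10)²) = 88845/(-3780 + 87*(9/100)) = 88845/(-3780 + 783/100) = 88845/(-377217/100) = 88845*(-100/377217) = -2961500/125739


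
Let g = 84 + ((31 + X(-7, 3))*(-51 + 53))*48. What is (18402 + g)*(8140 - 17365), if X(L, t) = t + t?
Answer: -203300550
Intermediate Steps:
X(L, t) = 2*t
g = 3636 (g = 84 + ((31 + 2*3)*(-51 + 53))*48 = 84 + ((31 + 6)*2)*48 = 84 + (37*2)*48 = 84 + 74*48 = 84 + 3552 = 3636)
(18402 + g)*(8140 - 17365) = (18402 + 3636)*(8140 - 17365) = 22038*(-9225) = -203300550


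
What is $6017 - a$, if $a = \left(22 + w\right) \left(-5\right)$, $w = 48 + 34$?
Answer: $6537$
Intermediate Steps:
$w = 82$
$a = -520$ ($a = \left(22 + 82\right) \left(-5\right) = 104 \left(-5\right) = -520$)
$6017 - a = 6017 - -520 = 6017 + 520 = 6537$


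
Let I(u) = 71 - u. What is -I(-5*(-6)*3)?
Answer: 19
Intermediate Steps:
-I(-5*(-6)*3) = -(71 - (-5*(-6))*3) = -(71 - 30*3) = -(71 - 1*90) = -(71 - 90) = -1*(-19) = 19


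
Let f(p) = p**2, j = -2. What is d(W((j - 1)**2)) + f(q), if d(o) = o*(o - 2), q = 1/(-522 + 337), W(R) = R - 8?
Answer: -34224/34225 ≈ -0.99997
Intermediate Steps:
W(R) = -8 + R
q = -1/185 (q = 1/(-185) = -1/185 ≈ -0.0054054)
d(o) = o*(-2 + o)
d(W((j - 1)**2)) + f(q) = (-8 + (-2 - 1)**2)*(-2 + (-8 + (-2 - 1)**2)) + (-1/185)**2 = (-8 + (-3)**2)*(-2 + (-8 + (-3)**2)) + 1/34225 = (-8 + 9)*(-2 + (-8 + 9)) + 1/34225 = 1*(-2 + 1) + 1/34225 = 1*(-1) + 1/34225 = -1 + 1/34225 = -34224/34225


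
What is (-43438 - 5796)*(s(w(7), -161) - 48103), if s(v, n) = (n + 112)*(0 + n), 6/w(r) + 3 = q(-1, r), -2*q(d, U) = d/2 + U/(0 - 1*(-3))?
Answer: 1979896076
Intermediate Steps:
q(d, U) = -d/4 - U/6 (q(d, U) = -(d/2 + U/(0 - 1*(-3)))/2 = -(d*(1/2) + U/(0 + 3))/2 = -(d/2 + U/3)/2 = -d/4 - U/6)
w(r) = 6/(-11/4 - r/6) (w(r) = 6/(-3 + (-1/4*(-1) - r/6)) = 6/(-3 + (1/4 - r/6)) = 6/(-11/4 - r/6))
s(v, n) = n*(112 + n) (s(v, n) = (112 + n)*n = n*(112 + n))
(-43438 - 5796)*(s(w(7), -161) - 48103) = (-43438 - 5796)*(-161*(112 - 161) - 48103) = -49234*(-161*(-49) - 48103) = -49234*(7889 - 48103) = -49234*(-40214) = 1979896076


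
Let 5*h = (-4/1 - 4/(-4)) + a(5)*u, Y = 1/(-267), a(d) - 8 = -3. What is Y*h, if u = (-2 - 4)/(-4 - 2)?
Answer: -2/1335 ≈ -0.0014981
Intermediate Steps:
u = 1 (u = -6/(-6) = -6*(-⅙) = 1)
a(d) = 5 (a(d) = 8 - 3 = 5)
Y = -1/267 ≈ -0.0037453
h = ⅖ (h = ((-4/1 - 4/(-4)) + 5*1)/5 = ((-4*1 - 4*(-¼)) + 5)/5 = ((-4 + 1) + 5)/5 = (-3 + 5)/5 = (⅕)*2 = ⅖ ≈ 0.40000)
Y*h = -1/267*⅖ = -2/1335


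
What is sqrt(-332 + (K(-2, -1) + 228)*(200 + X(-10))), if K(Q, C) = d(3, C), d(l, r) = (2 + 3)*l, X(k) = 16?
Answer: 2*sqrt(13039) ≈ 228.38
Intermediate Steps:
d(l, r) = 5*l
K(Q, C) = 15 (K(Q, C) = 5*3 = 15)
sqrt(-332 + (K(-2, -1) + 228)*(200 + X(-10))) = sqrt(-332 + (15 + 228)*(200 + 16)) = sqrt(-332 + 243*216) = sqrt(-332 + 52488) = sqrt(52156) = 2*sqrt(13039)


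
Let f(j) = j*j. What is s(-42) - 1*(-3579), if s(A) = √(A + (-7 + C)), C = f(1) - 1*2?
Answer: 3579 + 5*I*√2 ≈ 3579.0 + 7.0711*I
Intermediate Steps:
f(j) = j²
C = -1 (C = 1² - 1*2 = 1 - 2 = -1)
s(A) = √(-8 + A) (s(A) = √(A + (-7 - 1)) = √(A - 8) = √(-8 + A))
s(-42) - 1*(-3579) = √(-8 - 42) - 1*(-3579) = √(-50) + 3579 = 5*I*√2 + 3579 = 3579 + 5*I*√2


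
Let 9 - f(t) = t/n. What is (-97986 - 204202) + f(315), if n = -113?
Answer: -34145912/113 ≈ -3.0218e+5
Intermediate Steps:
f(t) = 9 + t/113 (f(t) = 9 - t/(-113) = 9 - t*(-1)/113 = 9 - (-1)*t/113 = 9 + t/113)
(-97986 - 204202) + f(315) = (-97986 - 204202) + (9 + (1/113)*315) = -302188 + (9 + 315/113) = -302188 + 1332/113 = -34145912/113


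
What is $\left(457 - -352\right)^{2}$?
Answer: $654481$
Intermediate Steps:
$\left(457 - -352\right)^{2} = \left(457 + 352\right)^{2} = 809^{2} = 654481$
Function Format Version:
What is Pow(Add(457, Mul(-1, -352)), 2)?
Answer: 654481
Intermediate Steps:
Pow(Add(457, Mul(-1, -352)), 2) = Pow(Add(457, 352), 2) = Pow(809, 2) = 654481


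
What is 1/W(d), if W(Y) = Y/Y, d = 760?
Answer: 1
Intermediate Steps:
W(Y) = 1
1/W(d) = 1/1 = 1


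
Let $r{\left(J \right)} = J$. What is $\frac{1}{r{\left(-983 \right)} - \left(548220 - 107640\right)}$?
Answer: $- \frac{1}{441563} \approx -2.2647 \cdot 10^{-6}$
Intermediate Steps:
$\frac{1}{r{\left(-983 \right)} - \left(548220 - 107640\right)} = \frac{1}{-983 - \left(548220 - 107640\right)} = \frac{1}{-983 - 440580} = \frac{1}{-441563} = - \frac{1}{441563}$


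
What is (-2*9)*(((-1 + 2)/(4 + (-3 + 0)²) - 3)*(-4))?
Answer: -2736/13 ≈ -210.46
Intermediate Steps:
(-2*9)*(((-1 + 2)/(4 + (-3 + 0)²) - 3)*(-4)) = -18*(1/(4 + (-3)²) - 3)*(-4) = -18*(1/(4 + 9) - 3)*(-4) = -18*(1/13 - 3)*(-4) = -(-684)*(-4)/13 = -18*152/13 = -2736/13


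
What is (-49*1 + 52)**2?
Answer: 9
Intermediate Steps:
(-49*1 + 52)**2 = (-49 + 52)**2 = 3**2 = 9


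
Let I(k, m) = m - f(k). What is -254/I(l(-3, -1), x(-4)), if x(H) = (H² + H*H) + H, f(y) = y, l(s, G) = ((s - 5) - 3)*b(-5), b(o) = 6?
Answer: -127/47 ≈ -2.7021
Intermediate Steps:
l(s, G) = -48 + 6*s (l(s, G) = ((s - 5) - 3)*6 = ((-5 + s) - 3)*6 = (-8 + s)*6 = -48 + 6*s)
x(H) = H + 2*H² (x(H) = (H² + H²) + H = 2*H² + H = H + 2*H²)
I(k, m) = m - k
-254/I(l(-3, -1), x(-4)) = -254/(-4*(1 + 2*(-4)) - (-48 + 6*(-3))) = -254/(-4*(1 - 8) - (-48 - 18)) = -254/(-4*(-7) - 1*(-66)) = -254/(28 + 66) = -254/94 = -254*1/94 = -127/47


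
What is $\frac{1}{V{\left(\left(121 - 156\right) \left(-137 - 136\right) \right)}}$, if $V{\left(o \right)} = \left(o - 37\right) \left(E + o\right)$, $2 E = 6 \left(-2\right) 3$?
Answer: $\frac{1}{90773166} \approx 1.1016 \cdot 10^{-8}$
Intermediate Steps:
$E = -18$ ($E = \frac{6 \left(-2\right) 3}{2} = \frac{\left(-12\right) 3}{2} = \frac{1}{2} \left(-36\right) = -18$)
$V{\left(o \right)} = \left(-37 + o\right) \left(-18 + o\right)$ ($V{\left(o \right)} = \left(o - 37\right) \left(-18 + o\right) = \left(-37 + o\right) \left(-18 + o\right)$)
$\frac{1}{V{\left(\left(121 - 156\right) \left(-137 - 136\right) \right)}} = \frac{1}{666 + \left(\left(121 - 156\right) \left(-137 - 136\right)\right)^{2} - 55 \left(121 - 156\right) \left(-137 - 136\right)} = \frac{1}{666 + \left(\left(-35\right) \left(-273\right)\right)^{2} - 55 \left(\left(-35\right) \left(-273\right)\right)} = \frac{1}{666 + 9555^{2} - 525525} = \frac{1}{666 + 91298025 - 525525} = \frac{1}{90773166}$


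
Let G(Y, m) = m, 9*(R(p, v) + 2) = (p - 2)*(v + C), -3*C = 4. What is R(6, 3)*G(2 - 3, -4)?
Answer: 136/27 ≈ 5.0370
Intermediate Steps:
C = -4/3 (C = -⅓*4 = -4/3 ≈ -1.3333)
R(p, v) = -2 + (-2 + p)*(-4/3 + v)/9 (R(p, v) = -2 + ((p - 2)*(v - 4/3))/9 = -2 + ((-2 + p)*(-4/3 + v))/9 = -2 + (-2 + p)*(-4/3 + v)/9)
R(6, 3)*G(2 - 3, -4) = (-46/27 - 4/27*6 - 2/9*3 + (⅑)*6*3)*(-4) = (-46/27 - 8/9 - ⅔ + 2)*(-4) = -34/27*(-4) = 136/27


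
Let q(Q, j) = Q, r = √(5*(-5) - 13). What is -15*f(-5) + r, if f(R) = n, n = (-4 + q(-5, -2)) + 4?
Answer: 75 + I*√38 ≈ 75.0 + 6.1644*I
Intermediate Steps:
r = I*√38 (r = √(-25 - 13) = √(-38) = I*√38 ≈ 6.1644*I)
n = -5 (n = (-4 - 5) + 4 = -9 + 4 = -5)
f(R) = -5
-15*f(-5) + r = -15*(-5) + I*√38 = 75 + I*√38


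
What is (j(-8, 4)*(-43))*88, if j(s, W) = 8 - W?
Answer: -15136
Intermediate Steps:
(j(-8, 4)*(-43))*88 = ((8 - 1*4)*(-43))*88 = ((8 - 4)*(-43))*88 = (4*(-43))*88 = -172*88 = -15136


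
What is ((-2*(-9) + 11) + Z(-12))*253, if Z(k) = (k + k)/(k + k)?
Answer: 7590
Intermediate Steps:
Z(k) = 1 (Z(k) = (2*k)/((2*k)) = (2*k)*(1/(2*k)) = 1)
((-2*(-9) + 11) + Z(-12))*253 = ((-2*(-9) + 11) + 1)*253 = ((18 + 11) + 1)*253 = (29 + 1)*253 = 30*253 = 7590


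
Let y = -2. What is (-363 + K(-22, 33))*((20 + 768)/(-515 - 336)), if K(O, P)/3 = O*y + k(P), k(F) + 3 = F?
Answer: 111108/851 ≈ 130.56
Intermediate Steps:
k(F) = -3 + F
K(O, P) = -9 - 6*O + 3*P (K(O, P) = 3*(O*(-2) + (-3 + P)) = 3*(-2*O + (-3 + P)) = 3*(-3 + P - 2*O) = -9 - 6*O + 3*P)
(-363 + K(-22, 33))*((20 + 768)/(-515 - 336)) = (-363 + (-9 - 6*(-22) + 3*33))*((20 + 768)/(-515 - 336)) = (-363 + (-9 + 132 + 99))*(788/(-851)) = (-363 + 222)*(788*(-1/851)) = -141*(-788/851) = 111108/851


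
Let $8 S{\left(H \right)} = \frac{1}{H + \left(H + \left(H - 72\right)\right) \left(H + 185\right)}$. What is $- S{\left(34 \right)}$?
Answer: $\frac{1}{6736} \approx 0.00014846$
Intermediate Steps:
$S{\left(H \right)} = \frac{1}{8 \left(H + \left(-72 + 2 H\right) \left(185 + H\right)\right)}$ ($S{\left(H \right)} = \frac{1}{8 \left(H + \left(H + \left(H - 72\right)\right) \left(H + 185\right)\right)} = \frac{1}{8 \left(H + \left(H + \left(H - 72\right)\right) \left(185 + H\right)\right)} = \frac{1}{8 \left(H + \left(H + \left(-72 + H\right)\right) \left(185 + H\right)\right)} = \frac{1}{8 \left(H + \left(-72 + 2 H\right) \left(185 + H\right)\right)}$)
$- S{\left(34 \right)} = - \frac{1}{8 \left(-13320 + 2 \cdot 34^{2} + 299 \cdot 34\right)} = - \frac{1}{8 \left(-13320 + 2 \cdot 1156 + 10166\right)} = - \frac{1}{8 \left(-13320 + 2312 + 10166\right)} = - \frac{1}{8 \left(-842\right)} = - \frac{-1}{8 \cdot 842} = \left(-1\right) \left(- \frac{1}{6736}\right) = \frac{1}{6736}$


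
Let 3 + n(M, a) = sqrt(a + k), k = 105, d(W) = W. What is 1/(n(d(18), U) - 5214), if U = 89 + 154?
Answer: -1739/9072247 - 2*sqrt(87)/27216741 ≈ -0.00019237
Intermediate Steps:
U = 243
n(M, a) = -3 + sqrt(105 + a) (n(M, a) = -3 + sqrt(a + 105) = -3 + sqrt(105 + a))
1/(n(d(18), U) - 5214) = 1/((-3 + sqrt(105 + 243)) - 5214) = 1/((-3 + sqrt(348)) - 5214) = 1/((-3 + 2*sqrt(87)) - 5214) = 1/(-5217 + 2*sqrt(87))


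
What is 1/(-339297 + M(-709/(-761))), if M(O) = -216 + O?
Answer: -761/258368684 ≈ -2.9454e-6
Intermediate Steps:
1/(-339297 + M(-709/(-761))) = 1/(-339297 + (-216 - 709/(-761))) = 1/(-339297 + (-216 - 709*(-1/761))) = 1/(-339297 + (-216 + 709/761)) = 1/(-339297 - 163667/761) = 1/(-258368684/761) = -761/258368684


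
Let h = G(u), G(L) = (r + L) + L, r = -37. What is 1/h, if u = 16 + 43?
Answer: 1/81 ≈ 0.012346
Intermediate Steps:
u = 59
G(L) = -37 + 2*L (G(L) = (-37 + L) + L = -37 + 2*L)
h = 81 (h = -37 + 2*59 = -37 + 118 = 81)
1/h = 1/81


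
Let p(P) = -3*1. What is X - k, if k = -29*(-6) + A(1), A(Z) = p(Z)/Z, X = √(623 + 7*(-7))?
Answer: -171 + √574 ≈ -147.04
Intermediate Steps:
X = √574 (X = √(623 - 49) = √574 ≈ 23.958)
p(P) = -3
A(Z) = -3/Z
k = 171 (k = -29*(-6) - 3/1 = 174 - 3*1 = 174 - 3 = 171)
X - k = √574 - 1*171 = √574 - 171 = -171 + √574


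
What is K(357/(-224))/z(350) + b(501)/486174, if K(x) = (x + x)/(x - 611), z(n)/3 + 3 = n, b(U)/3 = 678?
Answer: 2308714685/551178785989 ≈ 0.0041887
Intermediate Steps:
b(U) = 2034 (b(U) = 3*678 = 2034)
z(n) = -9 + 3*n
K(x) = 2*x/(-611 + x) (K(x) = (2*x)/(-611 + x) = 2*x/(-611 + x))
K(357/(-224))/z(350) + b(501)/486174 = (2*(357/(-224))/(-611 + 357/(-224)))/(-9 + 3*350) + 2034/486174 = (2*(357*(-1/224))/(-611 + 357*(-1/224)))/(-9 + 1050) + 2034*(1/486174) = (2*(-51/32)/(-611 - 51/32))/1041 + 339/81029 = (2*(-51/32)/(-19603/32))*(1/1041) + 339/81029 = (2*(-51/32)*(-32/19603))*(1/1041) + 339/81029 = (102/19603)*(1/1041) + 339/81029 = 34/6802241 + 339/81029 = 2308714685/551178785989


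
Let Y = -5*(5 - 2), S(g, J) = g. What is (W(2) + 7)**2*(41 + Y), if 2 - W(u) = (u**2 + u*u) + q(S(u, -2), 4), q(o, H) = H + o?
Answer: 650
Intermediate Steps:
Y = -15 (Y = -5*3 = -15)
W(u) = -2 - u - 2*u**2 (W(u) = 2 - ((u**2 + u*u) + (4 + u)) = 2 - ((u**2 + u**2) + (4 + u)) = 2 - (2*u**2 + (4 + u)) = 2 - (4 + u + 2*u**2) = 2 + (-4 - u - 2*u**2) = -2 - u - 2*u**2)
(W(2) + 7)**2*(41 + Y) = ((-2 - 1*2 - 2*2**2) + 7)**2*(41 - 15) = ((-2 - 2 - 2*4) + 7)**2*26 = ((-2 - 2 - 8) + 7)**2*26 = (-12 + 7)**2*26 = (-5)**2*26 = 25*26 = 650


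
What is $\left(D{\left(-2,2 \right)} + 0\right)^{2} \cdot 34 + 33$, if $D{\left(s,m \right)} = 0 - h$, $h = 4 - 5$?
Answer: $67$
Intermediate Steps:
$h = -1$ ($h = 4 - 5 = -1$)
$D{\left(s,m \right)} = 1$ ($D{\left(s,m \right)} = 0 - -1 = 0 + 1 = 1$)
$\left(D{\left(-2,2 \right)} + 0\right)^{2} \cdot 34 + 33 = \left(1 + 0\right)^{2} \cdot 34 + 33 = 1^{2} \cdot 34 + 33 = 1 \cdot 34 + 33 = 34 + 33 = 67$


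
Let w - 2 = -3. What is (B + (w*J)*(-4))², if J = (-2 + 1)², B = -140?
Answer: 18496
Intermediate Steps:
w = -1 (w = 2 - 3 = -1)
J = 1 (J = (-1)² = 1)
(B + (w*J)*(-4))² = (-140 - 1*1*(-4))² = (-140 - 1*(-4))² = (-140 + 4)² = (-136)² = 18496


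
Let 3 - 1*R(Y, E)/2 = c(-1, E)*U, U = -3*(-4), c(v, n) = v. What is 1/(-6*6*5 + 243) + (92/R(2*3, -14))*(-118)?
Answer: -113983/315 ≈ -361.85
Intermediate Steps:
U = 12
R(Y, E) = 30 (R(Y, E) = 6 - (-2)*12 = 6 - 2*(-12) = 6 + 24 = 30)
1/(-6*6*5 + 243) + (92/R(2*3, -14))*(-118) = 1/(-6*6*5 + 243) + (92/30)*(-118) = 1/(-36*5 + 243) + (92*(1/30))*(-118) = 1/(-180 + 243) + (46/15)*(-118) = 1/63 - 5428/15 = -113983/315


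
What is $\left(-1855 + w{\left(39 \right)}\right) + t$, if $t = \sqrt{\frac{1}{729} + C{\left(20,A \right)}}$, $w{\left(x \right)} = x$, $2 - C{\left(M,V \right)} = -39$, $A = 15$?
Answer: $-1816 + \frac{7 \sqrt{610}}{27} \approx -1809.6$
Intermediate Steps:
$C{\left(M,V \right)} = 41$ ($C{\left(M,V \right)} = 2 - -39 = 2 + 39 = 41$)
$t = \frac{7 \sqrt{610}}{27}$ ($t = \sqrt{\frac{1}{729} + 41} = \sqrt{\frac{29890}{729}} = \frac{7 \sqrt{610}}{27} \approx 6.4032$)
$\left(-1855 + w{\left(39 \right)}\right) + t = \left(-1855 + 39\right) + \frac{7 \sqrt{610}}{27} = -1816 + \frac{7 \sqrt{610}}{27}$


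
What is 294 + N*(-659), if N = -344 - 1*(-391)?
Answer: -30679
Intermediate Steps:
N = 47 (N = -344 + 391 = 47)
294 + N*(-659) = 294 + 47*(-659) = 294 - 30973 = -30679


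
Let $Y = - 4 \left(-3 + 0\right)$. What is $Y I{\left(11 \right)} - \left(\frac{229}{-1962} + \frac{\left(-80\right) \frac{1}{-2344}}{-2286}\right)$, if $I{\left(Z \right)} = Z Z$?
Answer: $\frac{35338704091}{24335994} \approx 1452.1$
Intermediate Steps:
$I{\left(Z \right)} = Z^{2}$
$Y = 12$ ($Y = \left(-4\right) \left(-3\right) = 12$)
$Y I{\left(11 \right)} - \left(\frac{229}{-1962} + \frac{\left(-80\right) \frac{1}{-2344}}{-2286}\right) = 12 \cdot 11^{2} - \left(\frac{229}{-1962} + \frac{\left(-80\right) \frac{1}{-2344}}{-2286}\right) = 12 \cdot 121 - \left(229 \left(- \frac{1}{1962}\right) + \left(-80\right) \left(- \frac{1}{2344}\right) \left(- \frac{1}{2286}\right)\right) = 1452 - \left(- \frac{229}{1962} + \frac{10}{293} \left(- \frac{1}{2286}\right)\right) = 1452 - \left(- \frac{229}{1962} - \frac{5}{334899}\right) = 1452 - - \frac{2840803}{24335994} = 1452 + \frac{2840803}{24335994} = \frac{35338704091}{24335994}$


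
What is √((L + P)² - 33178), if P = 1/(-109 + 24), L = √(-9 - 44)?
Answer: √(-240093974 - 170*I*√53)/85 ≈ 0.00046984 - 182.29*I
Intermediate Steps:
L = I*√53 (L = √(-53) = I*√53 ≈ 7.2801*I)
P = -1/85 (P = 1/(-85) = -1/85 ≈ -0.011765)
√((L + P)² - 33178) = √((I*√53 - 1/85)² - 33178) = √((-1/85 + I*√53)² - 33178) = √(-33178 + (-1/85 + I*√53)²)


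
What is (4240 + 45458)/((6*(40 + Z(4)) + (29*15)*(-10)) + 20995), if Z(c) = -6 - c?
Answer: 49698/16825 ≈ 2.9538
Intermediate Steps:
(4240 + 45458)/((6*(40 + Z(4)) + (29*15)*(-10)) + 20995) = (4240 + 45458)/((6*(40 + (-6 - 1*4)) + (29*15)*(-10)) + 20995) = 49698/((6*(40 + (-6 - 4)) + 435*(-10)) + 20995) = 49698/((6*(40 - 10) - 4350) + 20995) = 49698/((6*30 - 4350) + 20995) = 49698/((180 - 4350) + 20995) = 49698/(-4170 + 20995) = 49698/16825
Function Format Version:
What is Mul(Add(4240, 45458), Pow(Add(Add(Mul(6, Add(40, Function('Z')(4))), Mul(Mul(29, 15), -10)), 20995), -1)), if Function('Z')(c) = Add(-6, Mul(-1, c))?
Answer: Rational(49698, 16825) ≈ 2.9538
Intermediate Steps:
Mul(Add(4240, 45458), Pow(Add(Add(Mul(6, Add(40, Function('Z')(4))), Mul(Mul(29, 15), -10)), 20995), -1)) = Mul(Add(4240, 45458), Pow(Add(Add(Mul(6, Add(40, Add(-6, Mul(-1, 4)))), Mul(Mul(29, 15), -10)), 20995), -1)) = Mul(49698, Pow(Add(Add(Mul(6, Add(40, Add(-6, -4))), Mul(435, -10)), 20995), -1)) = Mul(49698, Pow(Add(Add(Mul(6, Add(40, -10)), -4350), 20995), -1)) = Mul(49698, Pow(Add(Add(Mul(6, 30), -4350), 20995), -1)) = Mul(49698, Pow(Add(Add(180, -4350), 20995), -1)) = Mul(49698, Pow(Add(-4170, 20995), -1)) = Mul(49698, Pow(16825, -1)) = Mul(49698, Rational(1, 16825)) = Rational(49698, 16825)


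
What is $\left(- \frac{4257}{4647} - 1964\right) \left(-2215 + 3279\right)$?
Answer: $- \frac{3238448920}{1549} \approx -2.0907 \cdot 10^{6}$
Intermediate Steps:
$\left(- \frac{4257}{4647} - 1964\right) \left(-2215 + 3279\right) = \left(\left(-4257\right) \frac{1}{4647} - 1964\right) 1064 = \left(- \frac{1419}{1549} - 1964\right) 1064 = \left(- \frac{3043655}{1549}\right) 1064 = - \frac{3238448920}{1549}$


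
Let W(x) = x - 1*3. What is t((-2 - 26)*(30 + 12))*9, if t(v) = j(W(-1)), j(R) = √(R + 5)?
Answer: 9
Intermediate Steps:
W(x) = -3 + x (W(x) = x - 3 = -3 + x)
j(R) = √(5 + R)
t(v) = 1 (t(v) = √(5 + (-3 - 1)) = √(5 - 4) = √1 = 1)
t((-2 - 26)*(30 + 12))*9 = 1*9 = 9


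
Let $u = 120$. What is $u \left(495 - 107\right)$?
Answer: $46560$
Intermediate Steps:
$u \left(495 - 107\right) = 120 \left(495 - 107\right) = 120 \cdot 388 = 46560$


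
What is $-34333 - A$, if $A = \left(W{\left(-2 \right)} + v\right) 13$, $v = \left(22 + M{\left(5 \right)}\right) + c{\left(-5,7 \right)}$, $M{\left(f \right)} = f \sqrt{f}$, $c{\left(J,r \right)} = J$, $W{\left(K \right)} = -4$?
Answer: $-34502 - 65 \sqrt{5} \approx -34647.0$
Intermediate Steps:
$M{\left(f \right)} = f^{\frac{3}{2}}$
$v = 17 + 5 \sqrt{5}$ ($v = \left(22 + 5^{\frac{3}{2}}\right) - 5 = \left(22 + 5 \sqrt{5}\right) - 5 = 17 + 5 \sqrt{5} \approx 28.18$)
$A = 169 + 65 \sqrt{5}$ ($A = \left(-4 + \left(17 + 5 \sqrt{5}\right)\right) 13 = \left(13 + 5 \sqrt{5}\right) 13 = 169 + 65 \sqrt{5} \approx 314.34$)
$-34333 - A = -34333 - \left(169 + 65 \sqrt{5}\right) = -34502 - 65 \sqrt{5}$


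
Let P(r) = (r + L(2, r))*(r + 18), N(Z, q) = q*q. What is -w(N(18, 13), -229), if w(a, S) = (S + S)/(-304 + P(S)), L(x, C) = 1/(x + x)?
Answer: 1832/191849 ≈ 0.0095492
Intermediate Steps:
L(x, C) = 1/(2*x)
N(Z, q) = q**2
P(r) = (18 + r)*(1/4 + r) (P(r) = (r + (1/2)/2)*(r + 18) = (r + (1/2)*(1/2))*(18 + r) = (r + 1/4)*(18 + r) = (1/4 + r)*(18 + r) = (18 + r)*(1/4 + r))
w(a, S) = 2*S/(-599/2 + S**2 + 73*S/4) (w(a, S) = (S + S)/(-304 + (9/2 + S**2 + 73*S/4)) = (2*S)/(-599/2 + S**2 + 73*S/4) = 2*S/(-599/2 + S**2 + 73*S/4))
-w(N(18, 13), -229) = -8*(-229)/(-1198 + 4*(-229)**2 + 73*(-229)) = -8*(-229)/(-1198 + 4*52441 - 16717) = -8*(-229)/(-1198 + 209764 - 16717) = -8*(-229)/191849 = -1*(-1832/191849) = 1832/191849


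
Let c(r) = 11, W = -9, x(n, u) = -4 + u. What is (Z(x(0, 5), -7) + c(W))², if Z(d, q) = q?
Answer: 16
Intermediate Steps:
(Z(x(0, 5), -7) + c(W))² = (-7 + 11)² = 4² = 16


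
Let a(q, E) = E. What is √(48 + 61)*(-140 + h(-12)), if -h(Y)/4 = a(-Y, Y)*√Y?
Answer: -140*√109 + 96*I*√327 ≈ -1461.6 + 1736.0*I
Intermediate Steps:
h(Y) = -4*Y^(3/2) (h(Y) = -4*Y*√Y = -4*Y^(3/2))
√(48 + 61)*(-140 + h(-12)) = √(48 + 61)*(-140 - (-96)*I*√3) = √109*(-140 - (-96)*I*√3) = √109*(-140 + 96*I*√3)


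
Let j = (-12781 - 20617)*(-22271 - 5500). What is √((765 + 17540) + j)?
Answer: √927514163 ≈ 30455.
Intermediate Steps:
j = 927495858 (j = -33398*(-27771) = 927495858)
√((765 + 17540) + j) = √((765 + 17540) + 927495858) = √(18305 + 927495858) = √927514163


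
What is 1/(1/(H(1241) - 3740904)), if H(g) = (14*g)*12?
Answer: -3532416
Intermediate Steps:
H(g) = 168*g
1/(1/(H(1241) - 3740904)) = 1/(1/(168*1241 - 3740904)) = 1/(1/(208488 - 3740904)) = 1/(1/(-3532416)) = 1/(-1/3532416) = -3532416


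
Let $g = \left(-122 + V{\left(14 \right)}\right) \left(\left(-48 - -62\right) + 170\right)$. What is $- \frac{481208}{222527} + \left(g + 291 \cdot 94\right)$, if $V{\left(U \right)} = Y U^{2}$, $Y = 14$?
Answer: $\frac{113444228446}{222527} \approx 5.098 \cdot 10^{5}$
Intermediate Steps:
$V{\left(U \right)} = 14 U^{2}$
$g = 482448$ ($g = \left(-122 + 14 \cdot 14^{2}\right) \left(\left(-48 - -62\right) + 170\right) = \left(-122 + 14 \cdot 196\right) \left(\left(-48 + 62\right) + 170\right) = \left(-122 + 2744\right) \left(14 + 170\right) = 2622 \cdot 184 = 482448$)
$- \frac{481208}{222527} + \left(g + 291 \cdot 94\right) = - \frac{481208}{222527} + \left(482448 + 291 \cdot 94\right) = \left(-481208\right) \frac{1}{222527} + \left(482448 + 27354\right) = - \frac{481208}{222527} + 509802 = \frac{113444228446}{222527}$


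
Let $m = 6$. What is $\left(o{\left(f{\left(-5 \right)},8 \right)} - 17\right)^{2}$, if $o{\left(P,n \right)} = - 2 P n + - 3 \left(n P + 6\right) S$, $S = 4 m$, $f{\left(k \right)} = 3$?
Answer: $4950625$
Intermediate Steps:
$S = 24$ ($S = 4 \cdot 6 = 24$)
$o{\left(P,n \right)} = -432 - 74 P n$ ($o{\left(P,n \right)} = - 2 P n + - 3 \left(n P + 6\right) 24 = - 2 P n + - 3 \left(P n + 6\right) 24 = - 2 P n + - 3 \left(6 + P n\right) 24 = - 2 P n + \left(-18 - 3 P n\right) 24 = - 2 P n - \left(432 + 72 P n\right) = -432 - 74 P n$)
$\left(o{\left(f{\left(-5 \right)},8 \right)} - 17\right)^{2} = \left(\left(-432 - 222 \cdot 8\right) - 17\right)^{2} = \left(\left(-432 - 1776\right) - 17\right)^{2} = \left(-2208 - 17\right)^{2} = \left(-2225\right)^{2} = 4950625$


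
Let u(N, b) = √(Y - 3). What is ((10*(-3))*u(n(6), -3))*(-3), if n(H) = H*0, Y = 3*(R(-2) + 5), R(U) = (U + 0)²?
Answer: 180*√6 ≈ 440.91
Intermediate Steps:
R(U) = U²
Y = 27 (Y = 3*((-2)² + 5) = 3*(4 + 5) = 3*9 = 27)
n(H) = 0
u(N, b) = 2*√6 (u(N, b) = √(27 - 3) = √24 = 2*√6)
((10*(-3))*u(n(6), -3))*(-3) = ((10*(-3))*(2*√6))*(-3) = -60*√6*(-3) = 180*√6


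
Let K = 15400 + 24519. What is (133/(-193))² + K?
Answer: 1486960520/37249 ≈ 39920.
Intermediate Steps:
K = 39919
(133/(-193))² + K = (133/(-193))² + 39919 = (133*(-1/193))² + 39919 = (-133/193)² + 39919 = 17689/37249 + 39919 = 1486960520/37249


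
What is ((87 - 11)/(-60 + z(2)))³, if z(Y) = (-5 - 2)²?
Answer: -438976/1331 ≈ -329.81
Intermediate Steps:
z(Y) = 49 (z(Y) = (-7)² = 49)
((87 - 11)/(-60 + z(2)))³ = ((87 - 11)/(-60 + 49))³ = (76/(-11))³ = (76*(-1/11))³ = (-76/11)³ = -438976/1331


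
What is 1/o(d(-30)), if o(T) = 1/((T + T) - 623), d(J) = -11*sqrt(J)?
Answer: -623 - 22*I*sqrt(30) ≈ -623.0 - 120.5*I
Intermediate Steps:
o(T) = 1/(-623 + 2*T) (o(T) = 1/(2*T - 623) = 1/(-623 + 2*T))
1/o(d(-30)) = 1/(1/(-623 + 2*(-11*I*sqrt(30)))) = 1/(1/(-623 - 22*I*sqrt(30))) = -623 - 22*I*sqrt(30)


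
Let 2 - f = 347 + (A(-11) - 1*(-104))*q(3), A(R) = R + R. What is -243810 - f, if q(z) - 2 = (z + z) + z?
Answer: -242563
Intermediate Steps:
A(R) = 2*R
q(z) = 2 + 3*z (q(z) = 2 + ((z + z) + z) = 2 + (2*z + z) = 2 + 3*z)
f = -1247 (f = 2 - (347 + (2*(-11) - 1*(-104))*(2 + 3*3)) = 2 - (347 + (-22 + 104)*(2 + 9)) = 2 - (347 + 82*11) = 2 - (347 + 902) = 2 - 1*1249 = 2 - 1249 = -1247)
-243810 - f = -243810 - 1*(-1247) = -243810 + 1247 = -242563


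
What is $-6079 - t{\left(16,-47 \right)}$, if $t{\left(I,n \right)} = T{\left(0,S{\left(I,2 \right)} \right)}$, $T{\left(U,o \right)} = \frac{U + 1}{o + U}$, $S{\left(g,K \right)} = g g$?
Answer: $- \frac{1556225}{256} \approx -6079.0$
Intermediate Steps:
$S{\left(g,K \right)} = g^{2}$
$T{\left(U,o \right)} = \frac{1 + U}{U + o}$
$t{\left(I,n \right)} = \frac{1}{I^{2}}$ ($t{\left(I,n \right)} = \frac{1 + 0}{0 + I^{2}} = \frac{1}{I^{2}} \cdot 1 = \frac{1}{I^{2}}$)
$-6079 - t{\left(16,-47 \right)} = -6079 - \frac{1}{256} = - \frac{1556225}{256}$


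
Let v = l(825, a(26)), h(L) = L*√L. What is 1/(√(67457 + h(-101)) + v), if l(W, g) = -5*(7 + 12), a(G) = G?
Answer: -1/(95 - √(67457 - 101*I*√101)) ≈ 0.0060696 + 7.1996e-5*I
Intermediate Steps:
l(W, g) = -95 (l(W, g) = -5*19 = -95)
h(L) = L^(3/2)
v = -95
1/(√(67457 + h(-101)) + v) = 1/(√(67457 + (-101)^(3/2)) - 95) = 1/(√(67457 - 101*I*√101) - 95) = 1/(-95 + √(67457 - 101*I*√101))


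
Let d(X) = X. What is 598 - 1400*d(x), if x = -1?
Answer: 1998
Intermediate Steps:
598 - 1400*d(x) = 598 - 1400*(-1) = 598 + 1400 = 1998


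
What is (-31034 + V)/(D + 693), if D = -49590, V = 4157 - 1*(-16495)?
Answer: 10382/48897 ≈ 0.21232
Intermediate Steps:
V = 20652 (V = 4157 + 16495 = 20652)
(-31034 + V)/(D + 693) = (-31034 + 20652)/(-49590 + 693) = -10382/(-48897) = -10382*(-1/48897) = 10382/48897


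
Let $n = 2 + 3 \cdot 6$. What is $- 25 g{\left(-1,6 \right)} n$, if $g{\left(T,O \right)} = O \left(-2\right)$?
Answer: $6000$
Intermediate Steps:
$n = 20$ ($n = 2 + 18 = 20$)
$g{\left(T,O \right)} = - 2 O$
$- 25 g{\left(-1,6 \right)} n = - 25 \left(\left(-2\right) 6\right) 20 = \left(-25\right) \left(-12\right) 20 = 300 \cdot 20 = 6000$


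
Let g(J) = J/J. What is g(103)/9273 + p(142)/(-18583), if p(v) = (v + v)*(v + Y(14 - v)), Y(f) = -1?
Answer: -371309429/172320159 ≈ -2.1548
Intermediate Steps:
g(J) = 1
p(v) = 2*v*(-1 + v) (p(v) = (v + v)*(v - 1) = (2*v)*(-1 + v) = 2*v*(-1 + v))
g(103)/9273 + p(142)/(-18583) = 1/9273 + (2*142*(-1 + 142))/(-18583) = 1*(1/9273) + (2*142*141)*(-1/18583) = 1/9273 + 40044*(-1/18583) = 1/9273 - 40044/18583 = -371309429/172320159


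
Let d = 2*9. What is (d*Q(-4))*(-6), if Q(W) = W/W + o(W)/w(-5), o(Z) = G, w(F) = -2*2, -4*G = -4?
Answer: -81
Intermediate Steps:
d = 18
G = 1 (G = -¼*(-4) = 1)
w(F) = -4
o(Z) = 1
Q(W) = ¾ (Q(W) = W/W + 1/(-4) = 1 + 1*(-¼) = 1 - ¼ = ¾)
(d*Q(-4))*(-6) = (18*(¾))*(-6) = (27/2)*(-6) = -81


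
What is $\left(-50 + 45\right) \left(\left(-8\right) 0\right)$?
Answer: $0$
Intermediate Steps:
$\left(-50 + 45\right) \left(\left(-8\right) 0\right) = \left(-5\right) 0 = 0$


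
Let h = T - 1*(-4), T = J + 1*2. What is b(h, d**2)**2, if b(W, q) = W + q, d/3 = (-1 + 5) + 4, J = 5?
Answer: 344569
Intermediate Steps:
T = 7 (T = 5 + 1*2 = 5 + 2 = 7)
d = 24 (d = 3*((-1 + 5) + 4) = 3*(4 + 4) = 3*8 = 24)
h = 11 (h = 7 - 1*(-4) = 7 + 4 = 11)
b(h, d**2)**2 = (11 + 24**2)**2 = (11 + 576)**2 = 587**2 = 344569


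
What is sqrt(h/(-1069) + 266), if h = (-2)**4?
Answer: sqrt(303957322)/1069 ≈ 16.309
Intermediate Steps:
h = 16
sqrt(h/(-1069) + 266) = sqrt(16/(-1069) + 266) = sqrt(16*(-1/1069) + 266) = sqrt(-16/1069 + 266) = sqrt(284338/1069) = sqrt(303957322)/1069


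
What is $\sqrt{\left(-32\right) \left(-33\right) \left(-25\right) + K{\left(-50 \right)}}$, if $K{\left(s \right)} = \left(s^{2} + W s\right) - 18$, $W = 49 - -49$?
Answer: $3 i \sqrt{3202} \approx 169.76 i$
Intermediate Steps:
$W = 98$ ($W = 49 + 49 = 98$)
$K{\left(s \right)} = -18 + s^{2} + 98 s$ ($K{\left(s \right)} = \left(s^{2} + 98 s\right) - 18 = -18 + s^{2} + 98 s$)
$\sqrt{\left(-32\right) \left(-33\right) \left(-25\right) + K{\left(-50 \right)}} = \sqrt{\left(-32\right) \left(-33\right) \left(-25\right) + \left(-18 + \left(-50\right)^{2} + 98 \left(-50\right)\right)} = \sqrt{1056 \left(-25\right) - 2418} = \sqrt{-26400 - 2418} = \sqrt{-28818} = 3 i \sqrt{3202}$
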